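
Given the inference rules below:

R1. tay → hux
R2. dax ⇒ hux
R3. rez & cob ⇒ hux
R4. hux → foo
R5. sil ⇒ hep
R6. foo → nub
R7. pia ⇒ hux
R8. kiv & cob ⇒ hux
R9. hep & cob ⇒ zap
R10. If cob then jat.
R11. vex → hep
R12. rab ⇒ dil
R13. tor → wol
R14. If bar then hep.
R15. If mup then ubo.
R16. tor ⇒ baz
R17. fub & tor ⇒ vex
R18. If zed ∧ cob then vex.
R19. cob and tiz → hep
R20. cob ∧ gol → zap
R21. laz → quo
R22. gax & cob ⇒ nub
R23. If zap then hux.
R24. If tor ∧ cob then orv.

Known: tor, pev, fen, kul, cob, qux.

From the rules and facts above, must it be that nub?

No

Forward chaining from the given facts derives: jat, wol, baz, orv.
Rules concluding nub: R6 needs foo; R22 needs gax — none of these are established.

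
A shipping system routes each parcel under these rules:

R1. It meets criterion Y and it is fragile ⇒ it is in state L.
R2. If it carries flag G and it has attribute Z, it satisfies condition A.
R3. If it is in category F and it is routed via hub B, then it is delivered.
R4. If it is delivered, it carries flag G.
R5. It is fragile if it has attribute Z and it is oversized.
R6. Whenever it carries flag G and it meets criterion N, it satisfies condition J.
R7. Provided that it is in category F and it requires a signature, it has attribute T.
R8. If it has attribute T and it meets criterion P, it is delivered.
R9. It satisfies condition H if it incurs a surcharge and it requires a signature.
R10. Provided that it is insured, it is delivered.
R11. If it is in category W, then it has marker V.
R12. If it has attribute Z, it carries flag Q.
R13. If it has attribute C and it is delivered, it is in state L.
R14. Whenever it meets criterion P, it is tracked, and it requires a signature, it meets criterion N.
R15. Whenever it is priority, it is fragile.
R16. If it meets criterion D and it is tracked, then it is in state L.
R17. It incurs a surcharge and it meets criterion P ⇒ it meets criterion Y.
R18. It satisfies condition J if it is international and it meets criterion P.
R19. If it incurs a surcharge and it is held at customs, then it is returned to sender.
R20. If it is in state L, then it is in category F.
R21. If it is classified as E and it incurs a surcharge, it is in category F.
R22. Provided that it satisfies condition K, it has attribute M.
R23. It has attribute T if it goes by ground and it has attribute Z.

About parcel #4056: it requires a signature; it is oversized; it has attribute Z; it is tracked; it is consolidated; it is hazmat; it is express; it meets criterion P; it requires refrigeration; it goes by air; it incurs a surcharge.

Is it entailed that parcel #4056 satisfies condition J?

Yes

By R5 (it has attribute Z, it is oversized): it is fragile.
By R14 (it meets criterion P, it is tracked, it requires a signature): it meets criterion N.
By R17 (it incurs a surcharge, it meets criterion P): it meets criterion Y.
By R1 (it meets criterion Y, it is fragile): it is in state L.
By R20 (it is in state L): it is in category F.
By R7 (it is in category F, it requires a signature): it has attribute T.
By R8 (it has attribute T, it meets criterion P): it is delivered.
By R4 (it is delivered): it carries flag G.
By R6 (it carries flag G, it meets criterion N): it satisfies condition J.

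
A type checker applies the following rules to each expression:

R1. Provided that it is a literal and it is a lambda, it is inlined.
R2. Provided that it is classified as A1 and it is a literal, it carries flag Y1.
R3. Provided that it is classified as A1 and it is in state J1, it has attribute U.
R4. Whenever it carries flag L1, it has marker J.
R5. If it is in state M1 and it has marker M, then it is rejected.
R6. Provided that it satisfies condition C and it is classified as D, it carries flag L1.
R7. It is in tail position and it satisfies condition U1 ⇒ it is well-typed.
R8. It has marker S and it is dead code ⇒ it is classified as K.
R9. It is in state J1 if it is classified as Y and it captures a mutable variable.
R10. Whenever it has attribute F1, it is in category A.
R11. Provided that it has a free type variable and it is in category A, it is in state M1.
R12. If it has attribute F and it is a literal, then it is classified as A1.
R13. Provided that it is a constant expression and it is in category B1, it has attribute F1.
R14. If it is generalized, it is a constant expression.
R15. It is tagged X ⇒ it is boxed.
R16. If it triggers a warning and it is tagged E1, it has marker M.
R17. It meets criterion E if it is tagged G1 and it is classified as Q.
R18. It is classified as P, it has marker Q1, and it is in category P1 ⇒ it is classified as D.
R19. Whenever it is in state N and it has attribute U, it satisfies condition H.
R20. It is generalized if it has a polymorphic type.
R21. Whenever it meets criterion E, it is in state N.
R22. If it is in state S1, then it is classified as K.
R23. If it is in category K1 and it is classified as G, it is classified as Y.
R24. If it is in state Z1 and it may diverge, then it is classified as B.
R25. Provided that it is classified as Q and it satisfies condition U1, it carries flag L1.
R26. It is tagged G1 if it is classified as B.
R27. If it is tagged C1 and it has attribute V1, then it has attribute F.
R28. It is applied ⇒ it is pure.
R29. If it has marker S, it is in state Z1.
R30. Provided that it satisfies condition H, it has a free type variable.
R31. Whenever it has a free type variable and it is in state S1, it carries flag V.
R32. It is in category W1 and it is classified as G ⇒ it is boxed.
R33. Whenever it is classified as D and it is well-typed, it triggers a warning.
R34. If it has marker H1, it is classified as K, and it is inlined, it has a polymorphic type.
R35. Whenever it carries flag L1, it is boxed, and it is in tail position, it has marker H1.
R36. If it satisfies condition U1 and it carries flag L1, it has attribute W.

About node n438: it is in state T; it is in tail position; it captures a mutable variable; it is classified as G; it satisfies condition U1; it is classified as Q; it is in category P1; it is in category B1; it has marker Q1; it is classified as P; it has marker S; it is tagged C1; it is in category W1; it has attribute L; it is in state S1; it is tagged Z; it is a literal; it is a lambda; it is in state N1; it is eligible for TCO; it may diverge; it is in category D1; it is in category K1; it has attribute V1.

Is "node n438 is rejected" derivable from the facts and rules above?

Forward chaining from the given facts derives: is inlined, is well-typed, is classified as D, is classified as K, is classified as Y, carries flag L1, has attribute F, is in state Z1, is boxed, triggers a warning, has marker H1, has attribute W, has marker J, is in state J1, is classified as A1, is classified as B, is tagged G1, has a polymorphic type, carries flag Y1, has attribute U, meets criterion E, is generalized, is in state N, is a constant expression, satisfies condition H, has a free type variable, carries flag V, has attribute F1, is in category A, is in state M1.
The only rule concluding "it is rejected" is R5, which needs "it has marker M"; that is never established.

No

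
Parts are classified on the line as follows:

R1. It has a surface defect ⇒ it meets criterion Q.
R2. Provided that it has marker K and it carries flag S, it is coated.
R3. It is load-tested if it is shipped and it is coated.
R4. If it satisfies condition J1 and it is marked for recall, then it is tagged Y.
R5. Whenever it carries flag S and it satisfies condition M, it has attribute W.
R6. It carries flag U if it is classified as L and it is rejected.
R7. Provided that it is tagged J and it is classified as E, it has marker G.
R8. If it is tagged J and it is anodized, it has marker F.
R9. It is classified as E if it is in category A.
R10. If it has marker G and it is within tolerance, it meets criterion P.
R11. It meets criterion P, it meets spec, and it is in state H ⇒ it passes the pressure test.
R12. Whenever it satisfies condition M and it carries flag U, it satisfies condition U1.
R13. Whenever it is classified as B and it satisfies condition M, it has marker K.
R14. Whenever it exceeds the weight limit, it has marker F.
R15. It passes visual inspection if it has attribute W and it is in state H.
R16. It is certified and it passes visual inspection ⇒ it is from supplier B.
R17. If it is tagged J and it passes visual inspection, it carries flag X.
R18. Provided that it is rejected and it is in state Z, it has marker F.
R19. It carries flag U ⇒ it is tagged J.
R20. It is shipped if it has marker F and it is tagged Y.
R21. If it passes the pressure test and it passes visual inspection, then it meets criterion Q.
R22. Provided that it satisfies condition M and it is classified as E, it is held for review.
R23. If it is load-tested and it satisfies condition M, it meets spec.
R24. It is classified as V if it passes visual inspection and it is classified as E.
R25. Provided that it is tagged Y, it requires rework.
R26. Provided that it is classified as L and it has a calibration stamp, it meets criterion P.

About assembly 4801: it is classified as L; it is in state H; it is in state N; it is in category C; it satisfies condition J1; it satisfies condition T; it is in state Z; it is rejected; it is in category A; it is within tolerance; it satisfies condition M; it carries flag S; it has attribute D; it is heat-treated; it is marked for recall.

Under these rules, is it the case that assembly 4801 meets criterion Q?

No

Forward chaining from the given facts derives: is tagged Y, has attribute W, carries flag U, is classified as E, satisfies condition U1, passes visual inspection, has marker F, is tagged J, is shipped, is held for review, is classified as V, requires rework, has marker G, meets criterion P, carries flag X.
Rules concluding "it meets criterion Q": R1 needs "it has a surface defect"; R21 needs "it passes the pressure test" — none of these are established.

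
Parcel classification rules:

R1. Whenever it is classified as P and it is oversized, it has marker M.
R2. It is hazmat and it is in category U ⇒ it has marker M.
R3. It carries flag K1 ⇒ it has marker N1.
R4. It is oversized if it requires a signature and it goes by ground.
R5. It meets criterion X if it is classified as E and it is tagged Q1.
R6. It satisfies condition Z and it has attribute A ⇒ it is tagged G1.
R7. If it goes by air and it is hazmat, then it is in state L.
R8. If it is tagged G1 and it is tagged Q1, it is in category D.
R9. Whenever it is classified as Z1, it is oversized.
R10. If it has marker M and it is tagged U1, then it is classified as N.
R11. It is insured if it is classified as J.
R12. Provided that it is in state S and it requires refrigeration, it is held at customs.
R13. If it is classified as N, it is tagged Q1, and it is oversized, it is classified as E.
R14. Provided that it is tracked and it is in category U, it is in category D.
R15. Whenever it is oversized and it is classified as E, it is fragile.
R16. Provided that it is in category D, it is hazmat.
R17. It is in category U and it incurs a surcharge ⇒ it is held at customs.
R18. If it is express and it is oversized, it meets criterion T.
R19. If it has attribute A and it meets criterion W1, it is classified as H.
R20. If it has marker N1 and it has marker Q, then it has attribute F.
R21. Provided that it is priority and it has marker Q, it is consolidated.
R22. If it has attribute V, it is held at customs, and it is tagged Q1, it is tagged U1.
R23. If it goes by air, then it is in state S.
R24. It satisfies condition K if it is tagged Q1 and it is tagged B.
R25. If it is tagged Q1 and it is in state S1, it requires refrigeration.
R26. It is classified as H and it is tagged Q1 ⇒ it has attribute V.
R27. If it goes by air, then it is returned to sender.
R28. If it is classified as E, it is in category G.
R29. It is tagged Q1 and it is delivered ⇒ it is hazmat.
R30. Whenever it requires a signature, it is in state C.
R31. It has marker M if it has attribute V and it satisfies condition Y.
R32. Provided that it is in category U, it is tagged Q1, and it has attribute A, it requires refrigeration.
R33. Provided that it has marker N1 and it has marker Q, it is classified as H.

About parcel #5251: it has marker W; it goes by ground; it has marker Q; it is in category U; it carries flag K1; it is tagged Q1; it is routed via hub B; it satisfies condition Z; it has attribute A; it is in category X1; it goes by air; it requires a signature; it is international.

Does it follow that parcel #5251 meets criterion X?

By R3 (it carries flag K1): it has marker N1.
By R4 (it requires a signature, it goes by ground): it is oversized.
By R6 (it satisfies condition Z, it has attribute A): it is tagged G1.
By R8 (it is tagged G1, it is tagged Q1): it is in category D.
By R16 (it is in category D): it is hazmat.
By R23 (it goes by air): it is in state S.
By R32 (it is in category U, it is tagged Q1, it has attribute A): it requires refrigeration.
By R33 (it has marker N1, it has marker Q): it is classified as H.
By R2 (it is hazmat, it is in category U): it has marker M.
By R12 (it is in state S, it requires refrigeration): it is held at customs.
By R26 (it is classified as H, it is tagged Q1): it has attribute V.
By R22 (it has attribute V, it is held at customs, it is tagged Q1): it is tagged U1.
By R10 (it has marker M, it is tagged U1): it is classified as N.
By R13 (it is classified as N, it is tagged Q1, it is oversized): it is classified as E.
By R5 (it is classified as E, it is tagged Q1): it meets criterion X.

Yes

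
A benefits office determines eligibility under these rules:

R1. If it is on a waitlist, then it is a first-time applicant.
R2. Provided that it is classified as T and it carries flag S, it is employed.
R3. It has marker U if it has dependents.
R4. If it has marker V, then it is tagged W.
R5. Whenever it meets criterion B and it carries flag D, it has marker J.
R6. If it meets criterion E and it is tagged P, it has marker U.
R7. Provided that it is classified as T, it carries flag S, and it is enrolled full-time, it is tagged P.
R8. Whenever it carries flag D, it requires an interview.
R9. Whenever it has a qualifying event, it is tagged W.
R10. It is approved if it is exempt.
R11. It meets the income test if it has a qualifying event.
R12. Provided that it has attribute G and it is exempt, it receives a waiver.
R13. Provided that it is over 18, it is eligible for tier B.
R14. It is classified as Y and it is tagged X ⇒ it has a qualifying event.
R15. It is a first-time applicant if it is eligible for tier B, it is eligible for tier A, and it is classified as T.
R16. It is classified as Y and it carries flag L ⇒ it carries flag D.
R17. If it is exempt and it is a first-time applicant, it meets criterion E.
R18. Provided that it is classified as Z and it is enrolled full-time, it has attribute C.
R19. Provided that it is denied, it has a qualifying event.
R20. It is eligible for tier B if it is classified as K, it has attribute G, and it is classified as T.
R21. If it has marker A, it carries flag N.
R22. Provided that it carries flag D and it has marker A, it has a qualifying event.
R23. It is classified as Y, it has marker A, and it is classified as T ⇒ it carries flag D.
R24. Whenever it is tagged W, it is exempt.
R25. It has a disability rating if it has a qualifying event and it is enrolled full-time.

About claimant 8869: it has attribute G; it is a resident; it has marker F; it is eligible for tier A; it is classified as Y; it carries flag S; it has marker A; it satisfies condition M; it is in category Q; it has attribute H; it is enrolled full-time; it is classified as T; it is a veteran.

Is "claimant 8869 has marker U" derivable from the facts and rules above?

Forward chaining from the given facts derives: is employed, is tagged P, carries flag N, carries flag D, requires an interview, has a qualifying event, has a disability rating, is tagged W, meets the income test, is exempt, is approved, receives a waiver.
Rules concluding "it has marker U": R3 needs "it has dependents"; R6 needs "it meets criterion E" — none of these are established.

No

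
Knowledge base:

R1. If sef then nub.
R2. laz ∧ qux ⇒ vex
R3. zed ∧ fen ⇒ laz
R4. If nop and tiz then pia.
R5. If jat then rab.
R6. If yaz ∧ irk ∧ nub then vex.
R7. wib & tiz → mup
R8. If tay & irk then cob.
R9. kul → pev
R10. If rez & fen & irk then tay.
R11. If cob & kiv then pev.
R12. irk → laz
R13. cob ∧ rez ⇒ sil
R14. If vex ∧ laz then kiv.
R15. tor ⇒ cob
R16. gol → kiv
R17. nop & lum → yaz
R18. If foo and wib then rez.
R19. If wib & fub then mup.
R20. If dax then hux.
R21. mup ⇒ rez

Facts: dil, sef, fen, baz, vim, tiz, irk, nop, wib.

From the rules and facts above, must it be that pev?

No

Forward chaining from the given facts derives: nub, pia, mup, laz, rez, tay, cob, sil.
Rules concluding pev: R9 needs kul; R11 needs kiv — none of these are established.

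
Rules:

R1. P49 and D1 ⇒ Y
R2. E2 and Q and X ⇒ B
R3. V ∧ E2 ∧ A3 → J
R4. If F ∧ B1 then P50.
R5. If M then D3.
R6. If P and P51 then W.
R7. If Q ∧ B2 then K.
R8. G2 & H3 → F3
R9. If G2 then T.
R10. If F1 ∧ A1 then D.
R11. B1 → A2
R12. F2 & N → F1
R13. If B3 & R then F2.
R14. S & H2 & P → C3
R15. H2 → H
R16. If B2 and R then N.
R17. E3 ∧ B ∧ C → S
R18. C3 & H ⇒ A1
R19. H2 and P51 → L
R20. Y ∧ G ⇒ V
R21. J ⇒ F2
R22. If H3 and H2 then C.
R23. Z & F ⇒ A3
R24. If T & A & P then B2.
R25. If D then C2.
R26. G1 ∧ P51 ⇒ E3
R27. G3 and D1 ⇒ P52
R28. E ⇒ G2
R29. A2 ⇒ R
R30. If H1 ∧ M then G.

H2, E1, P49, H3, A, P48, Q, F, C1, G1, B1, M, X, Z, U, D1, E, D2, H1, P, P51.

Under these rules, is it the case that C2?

No

Forward chaining from the given facts derives: Y, P50, D3, W, A2, H, L, C, A3, E3, G2, R, G, F3, T, V, B2, K, N.
The only rule concluding C2 is R25, which needs D; that is never established.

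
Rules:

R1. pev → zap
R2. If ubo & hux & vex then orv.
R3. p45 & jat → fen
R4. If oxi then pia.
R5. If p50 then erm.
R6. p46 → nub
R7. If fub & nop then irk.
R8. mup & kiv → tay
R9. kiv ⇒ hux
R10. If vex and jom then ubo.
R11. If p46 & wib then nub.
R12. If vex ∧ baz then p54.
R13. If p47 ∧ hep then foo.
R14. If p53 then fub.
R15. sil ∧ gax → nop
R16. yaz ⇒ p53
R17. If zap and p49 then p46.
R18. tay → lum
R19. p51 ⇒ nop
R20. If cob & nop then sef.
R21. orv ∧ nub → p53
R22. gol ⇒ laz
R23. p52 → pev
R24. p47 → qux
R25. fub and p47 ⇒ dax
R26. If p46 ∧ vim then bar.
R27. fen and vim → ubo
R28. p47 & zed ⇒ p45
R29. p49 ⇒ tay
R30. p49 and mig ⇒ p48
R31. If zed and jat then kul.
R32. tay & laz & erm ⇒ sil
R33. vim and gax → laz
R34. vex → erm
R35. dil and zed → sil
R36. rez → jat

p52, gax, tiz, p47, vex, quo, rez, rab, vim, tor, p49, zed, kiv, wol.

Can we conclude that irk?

Yes

hux  (by R9: kiv)
pev  (by R23: p52)
p45  (by R28: p47, zed)
tay  (by R29: p49)
laz  (by R33: vim, gax)
erm  (by R34: vex)
jat  (by R36: rez)
zap  (by R1: pev)
fen  (by R3: p45, jat)
p46  (by R17: zap, p49)
ubo  (by R27: fen, vim)
sil  (by R32: tay, laz, erm)
orv  (by R2: ubo, hux, vex)
nub  (by R6: p46)
nop  (by R15: sil, gax)
p53  (by R21: orv, nub)
fub  (by R14: p53)
irk  (by R7: fub, nop)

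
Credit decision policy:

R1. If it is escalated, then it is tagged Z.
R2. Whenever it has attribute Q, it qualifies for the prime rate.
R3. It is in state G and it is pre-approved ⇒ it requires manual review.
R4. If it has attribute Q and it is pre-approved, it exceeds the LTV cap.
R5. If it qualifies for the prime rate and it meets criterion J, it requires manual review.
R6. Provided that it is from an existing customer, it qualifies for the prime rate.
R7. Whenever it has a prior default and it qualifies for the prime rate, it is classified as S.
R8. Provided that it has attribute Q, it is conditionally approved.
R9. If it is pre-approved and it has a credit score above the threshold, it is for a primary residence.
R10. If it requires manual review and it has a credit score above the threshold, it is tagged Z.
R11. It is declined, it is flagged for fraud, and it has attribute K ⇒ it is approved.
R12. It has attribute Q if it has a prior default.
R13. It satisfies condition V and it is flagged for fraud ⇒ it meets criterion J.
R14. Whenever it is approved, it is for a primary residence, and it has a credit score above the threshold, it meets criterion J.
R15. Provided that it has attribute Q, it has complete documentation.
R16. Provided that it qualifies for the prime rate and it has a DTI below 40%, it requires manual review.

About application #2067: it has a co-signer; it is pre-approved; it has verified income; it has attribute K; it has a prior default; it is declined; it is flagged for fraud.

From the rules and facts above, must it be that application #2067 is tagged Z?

Forward chaining from the given facts derives: is approved, has attribute Q, has complete documentation, qualifies for the prime rate, exceeds the LTV cap, is classified as S, is conditionally approved.
Rules concluding "it is tagged Z": R1 needs "it is escalated"; R10 needs "it requires manual review" — none of these are established.

No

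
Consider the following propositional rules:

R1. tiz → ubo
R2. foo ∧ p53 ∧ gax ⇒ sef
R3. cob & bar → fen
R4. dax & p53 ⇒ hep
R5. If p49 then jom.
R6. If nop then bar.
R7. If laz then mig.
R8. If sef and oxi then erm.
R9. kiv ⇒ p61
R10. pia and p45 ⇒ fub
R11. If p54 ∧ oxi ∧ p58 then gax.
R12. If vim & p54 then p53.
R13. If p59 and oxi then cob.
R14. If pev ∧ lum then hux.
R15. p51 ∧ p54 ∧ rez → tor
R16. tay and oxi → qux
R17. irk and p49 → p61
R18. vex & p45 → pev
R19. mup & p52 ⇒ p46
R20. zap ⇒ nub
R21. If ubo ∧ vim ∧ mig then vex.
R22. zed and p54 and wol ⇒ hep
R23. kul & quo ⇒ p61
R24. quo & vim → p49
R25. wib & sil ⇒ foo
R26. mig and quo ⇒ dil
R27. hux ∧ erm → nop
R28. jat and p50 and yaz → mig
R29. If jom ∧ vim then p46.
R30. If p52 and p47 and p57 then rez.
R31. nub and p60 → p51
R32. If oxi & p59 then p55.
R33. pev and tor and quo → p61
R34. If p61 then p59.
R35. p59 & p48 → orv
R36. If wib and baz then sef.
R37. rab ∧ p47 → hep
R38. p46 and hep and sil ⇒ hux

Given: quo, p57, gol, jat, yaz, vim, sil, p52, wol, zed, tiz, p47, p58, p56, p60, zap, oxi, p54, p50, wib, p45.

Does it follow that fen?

Yes

ubo  (by R1: tiz)
gax  (by R11: p54, oxi, p58)
p53  (by R12: vim, p54)
nub  (by R20: zap)
hep  (by R22: zed, p54, wol)
p49  (by R24: quo, vim)
foo  (by R25: wib, sil)
mig  (by R28: jat, p50, yaz)
rez  (by R30: p52, p47, p57)
p51  (by R31: nub, p60)
sef  (by R2: foo, p53, gax)
jom  (by R5: p49)
erm  (by R8: sef, oxi)
tor  (by R15: p51, p54, rez)
vex  (by R21: ubo, vim, mig)
p46  (by R29: jom, vim)
hux  (by R38: p46, hep, sil)
pev  (by R18: vex, p45)
nop  (by R27: hux, erm)
p61  (by R33: pev, tor, quo)
p59  (by R34: p61)
bar  (by R6: nop)
cob  (by R13: p59, oxi)
fen  (by R3: cob, bar)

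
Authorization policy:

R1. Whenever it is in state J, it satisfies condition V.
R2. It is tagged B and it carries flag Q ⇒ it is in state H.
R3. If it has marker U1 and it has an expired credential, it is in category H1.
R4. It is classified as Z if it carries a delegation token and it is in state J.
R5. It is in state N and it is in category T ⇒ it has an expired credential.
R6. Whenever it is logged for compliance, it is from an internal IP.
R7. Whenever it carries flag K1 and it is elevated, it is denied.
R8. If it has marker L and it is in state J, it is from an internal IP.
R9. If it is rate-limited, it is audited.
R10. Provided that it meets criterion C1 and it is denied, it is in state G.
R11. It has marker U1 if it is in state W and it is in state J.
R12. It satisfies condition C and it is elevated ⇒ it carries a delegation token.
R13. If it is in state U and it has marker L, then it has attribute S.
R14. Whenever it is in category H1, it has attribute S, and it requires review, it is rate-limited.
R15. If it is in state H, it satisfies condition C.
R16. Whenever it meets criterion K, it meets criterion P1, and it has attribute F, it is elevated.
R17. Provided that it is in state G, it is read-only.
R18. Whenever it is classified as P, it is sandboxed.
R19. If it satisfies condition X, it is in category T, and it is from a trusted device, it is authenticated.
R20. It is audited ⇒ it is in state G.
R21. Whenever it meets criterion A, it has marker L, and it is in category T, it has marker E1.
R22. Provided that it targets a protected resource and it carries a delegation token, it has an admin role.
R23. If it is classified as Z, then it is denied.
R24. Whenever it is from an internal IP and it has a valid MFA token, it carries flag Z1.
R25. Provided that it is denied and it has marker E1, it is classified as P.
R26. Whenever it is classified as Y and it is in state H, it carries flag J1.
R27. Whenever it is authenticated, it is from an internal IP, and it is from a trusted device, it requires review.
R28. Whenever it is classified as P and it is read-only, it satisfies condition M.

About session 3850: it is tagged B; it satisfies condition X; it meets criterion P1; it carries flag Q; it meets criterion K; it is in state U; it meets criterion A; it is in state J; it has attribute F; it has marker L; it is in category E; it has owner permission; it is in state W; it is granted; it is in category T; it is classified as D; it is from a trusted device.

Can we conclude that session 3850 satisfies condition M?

No

Forward chaining from the given facts derives: satisfies condition V, is in state H, is from an internal IP, has marker U1, has attribute S, satisfies condition C, is elevated, is authenticated, has marker E1, requires review, carries a delegation token, is classified as Z, is denied, is classified as P, is sandboxed.
The only rule concluding "it satisfies condition M" is R28, which needs "it is read-only"; that is never established.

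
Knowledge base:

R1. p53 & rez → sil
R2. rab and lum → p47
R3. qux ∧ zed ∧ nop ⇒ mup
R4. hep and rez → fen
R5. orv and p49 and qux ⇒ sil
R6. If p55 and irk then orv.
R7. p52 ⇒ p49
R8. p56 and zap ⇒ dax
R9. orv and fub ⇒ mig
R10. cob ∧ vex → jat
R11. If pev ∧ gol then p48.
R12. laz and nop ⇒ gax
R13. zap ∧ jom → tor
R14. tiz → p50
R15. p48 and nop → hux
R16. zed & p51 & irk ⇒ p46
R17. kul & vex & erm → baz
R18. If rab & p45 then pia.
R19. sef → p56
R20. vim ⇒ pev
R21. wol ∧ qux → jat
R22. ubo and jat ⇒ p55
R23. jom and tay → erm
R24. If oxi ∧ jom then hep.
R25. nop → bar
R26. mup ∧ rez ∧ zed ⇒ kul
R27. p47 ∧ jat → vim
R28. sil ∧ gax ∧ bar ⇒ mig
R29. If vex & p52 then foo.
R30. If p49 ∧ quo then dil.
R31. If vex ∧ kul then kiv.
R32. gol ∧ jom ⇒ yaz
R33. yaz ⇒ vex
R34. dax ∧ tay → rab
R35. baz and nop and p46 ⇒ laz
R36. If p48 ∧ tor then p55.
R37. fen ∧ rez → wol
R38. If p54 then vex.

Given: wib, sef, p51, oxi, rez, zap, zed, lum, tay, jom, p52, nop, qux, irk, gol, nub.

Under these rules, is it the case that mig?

mup  (by R3: qux, zed, nop)
p49  (by R7: p52)
tor  (by R13: zap, jom)
p46  (by R16: zed, p51, irk)
p56  (by R19: sef)
erm  (by R23: jom, tay)
hep  (by R24: oxi, jom)
bar  (by R25: nop)
kul  (by R26: mup, rez, zed)
yaz  (by R32: gol, jom)
vex  (by R33: yaz)
fen  (by R4: hep, rez)
dax  (by R8: p56, zap)
baz  (by R17: kul, vex, erm)
rab  (by R34: dax, tay)
laz  (by R35: baz, nop, p46)
wol  (by R37: fen, rez)
p47  (by R2: rab, lum)
gax  (by R12: laz, nop)
jat  (by R21: wol, qux)
vim  (by R27: p47, jat)
pev  (by R20: vim)
p48  (by R11: pev, gol)
p55  (by R36: p48, tor)
orv  (by R6: p55, irk)
sil  (by R5: orv, p49, qux)
mig  (by R28: sil, gax, bar)

Yes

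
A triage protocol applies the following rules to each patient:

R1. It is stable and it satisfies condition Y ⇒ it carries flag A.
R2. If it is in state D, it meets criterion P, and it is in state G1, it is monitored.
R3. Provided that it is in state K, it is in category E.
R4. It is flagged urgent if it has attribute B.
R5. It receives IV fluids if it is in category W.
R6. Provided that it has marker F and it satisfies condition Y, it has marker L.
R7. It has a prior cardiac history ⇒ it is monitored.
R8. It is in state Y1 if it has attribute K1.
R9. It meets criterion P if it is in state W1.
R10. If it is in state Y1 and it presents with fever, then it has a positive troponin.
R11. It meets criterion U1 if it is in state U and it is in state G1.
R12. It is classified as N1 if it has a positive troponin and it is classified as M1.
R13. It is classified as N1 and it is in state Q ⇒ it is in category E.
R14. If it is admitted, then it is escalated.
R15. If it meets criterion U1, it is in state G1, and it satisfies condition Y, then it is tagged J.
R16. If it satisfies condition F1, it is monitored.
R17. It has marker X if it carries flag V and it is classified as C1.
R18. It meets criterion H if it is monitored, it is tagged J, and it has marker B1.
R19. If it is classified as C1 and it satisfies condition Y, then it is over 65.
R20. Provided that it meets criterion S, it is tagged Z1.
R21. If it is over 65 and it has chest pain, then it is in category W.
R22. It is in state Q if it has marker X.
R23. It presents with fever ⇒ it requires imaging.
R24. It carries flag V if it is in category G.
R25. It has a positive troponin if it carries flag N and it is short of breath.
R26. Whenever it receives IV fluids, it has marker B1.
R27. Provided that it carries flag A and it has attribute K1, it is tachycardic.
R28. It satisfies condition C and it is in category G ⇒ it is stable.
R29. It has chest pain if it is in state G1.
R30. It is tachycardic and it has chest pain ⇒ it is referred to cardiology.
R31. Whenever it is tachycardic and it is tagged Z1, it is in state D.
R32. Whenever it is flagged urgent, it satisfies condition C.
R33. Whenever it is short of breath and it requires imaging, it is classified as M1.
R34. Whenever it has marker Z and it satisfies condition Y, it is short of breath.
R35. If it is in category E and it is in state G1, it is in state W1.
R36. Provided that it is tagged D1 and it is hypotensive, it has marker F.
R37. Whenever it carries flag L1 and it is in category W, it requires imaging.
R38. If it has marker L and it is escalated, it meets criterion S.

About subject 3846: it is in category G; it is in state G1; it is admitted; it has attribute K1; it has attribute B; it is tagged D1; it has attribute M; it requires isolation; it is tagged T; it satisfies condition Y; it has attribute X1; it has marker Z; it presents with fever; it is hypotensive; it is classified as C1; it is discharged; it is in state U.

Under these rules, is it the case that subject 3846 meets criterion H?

By R4 (it has attribute B): it is flagged urgent.
By R8 (it has attribute K1): it is in state Y1.
By R10 (it is in state Y1, it presents with fever): it has a positive troponin.
By R11 (it is in state U, it is in state G1): it meets criterion U1.
By R14 (it is admitted): it is escalated.
By R15 (it meets criterion U1, it is in state G1, it satisfies condition Y): it is tagged J.
By R19 (it is classified as C1, it satisfies condition Y): it is over 65.
By R23 (it presents with fever): it requires imaging.
By R24 (it is in category G): it carries flag V.
By R29 (it is in state G1): it has chest pain.
By R32 (it is flagged urgent): it satisfies condition C.
By R34 (it has marker Z, it satisfies condition Y): it is short of breath.
By R36 (it is tagged D1, it is hypotensive): it has marker F.
By R6 (it has marker F, it satisfies condition Y): it has marker L.
By R17 (it carries flag V, it is classified as C1): it has marker X.
By R21 (it is over 65, it has chest pain): it is in category W.
By R22 (it has marker X): it is in state Q.
By R28 (it satisfies condition C, it is in category G): it is stable.
By R33 (it is short of breath, it requires imaging): it is classified as M1.
By R38 (it has marker L, it is escalated): it meets criterion S.
By R1 (it is stable, it satisfies condition Y): it carries flag A.
By R5 (it is in category W): it receives IV fluids.
By R12 (it has a positive troponin, it is classified as M1): it is classified as N1.
By R13 (it is classified as N1, it is in state Q): it is in category E.
By R20 (it meets criterion S): it is tagged Z1.
By R26 (it receives IV fluids): it has marker B1.
By R27 (it carries flag A, it has attribute K1): it is tachycardic.
By R31 (it is tachycardic, it is tagged Z1): it is in state D.
By R35 (it is in category E, it is in state G1): it is in state W1.
By R9 (it is in state W1): it meets criterion P.
By R2 (it is in state D, it meets criterion P, it is in state G1): it is monitored.
By R18 (it is monitored, it is tagged J, it has marker B1): it meets criterion H.

Yes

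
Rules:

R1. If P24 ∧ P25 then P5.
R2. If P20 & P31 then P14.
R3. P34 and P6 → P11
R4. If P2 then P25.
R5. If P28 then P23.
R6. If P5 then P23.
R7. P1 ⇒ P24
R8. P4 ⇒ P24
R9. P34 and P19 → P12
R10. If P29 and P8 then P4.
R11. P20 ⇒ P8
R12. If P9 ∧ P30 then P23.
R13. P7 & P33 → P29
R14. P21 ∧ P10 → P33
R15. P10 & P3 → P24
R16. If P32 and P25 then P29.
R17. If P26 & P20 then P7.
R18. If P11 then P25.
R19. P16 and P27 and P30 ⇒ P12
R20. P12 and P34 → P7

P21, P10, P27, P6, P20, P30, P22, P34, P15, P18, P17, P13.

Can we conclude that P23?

Forward chaining from the given facts derives: P11, P8, P33, P25.
Rules concluding P23: R5 needs P28; R6 needs P5; R12 needs P9 — none of these are established.

No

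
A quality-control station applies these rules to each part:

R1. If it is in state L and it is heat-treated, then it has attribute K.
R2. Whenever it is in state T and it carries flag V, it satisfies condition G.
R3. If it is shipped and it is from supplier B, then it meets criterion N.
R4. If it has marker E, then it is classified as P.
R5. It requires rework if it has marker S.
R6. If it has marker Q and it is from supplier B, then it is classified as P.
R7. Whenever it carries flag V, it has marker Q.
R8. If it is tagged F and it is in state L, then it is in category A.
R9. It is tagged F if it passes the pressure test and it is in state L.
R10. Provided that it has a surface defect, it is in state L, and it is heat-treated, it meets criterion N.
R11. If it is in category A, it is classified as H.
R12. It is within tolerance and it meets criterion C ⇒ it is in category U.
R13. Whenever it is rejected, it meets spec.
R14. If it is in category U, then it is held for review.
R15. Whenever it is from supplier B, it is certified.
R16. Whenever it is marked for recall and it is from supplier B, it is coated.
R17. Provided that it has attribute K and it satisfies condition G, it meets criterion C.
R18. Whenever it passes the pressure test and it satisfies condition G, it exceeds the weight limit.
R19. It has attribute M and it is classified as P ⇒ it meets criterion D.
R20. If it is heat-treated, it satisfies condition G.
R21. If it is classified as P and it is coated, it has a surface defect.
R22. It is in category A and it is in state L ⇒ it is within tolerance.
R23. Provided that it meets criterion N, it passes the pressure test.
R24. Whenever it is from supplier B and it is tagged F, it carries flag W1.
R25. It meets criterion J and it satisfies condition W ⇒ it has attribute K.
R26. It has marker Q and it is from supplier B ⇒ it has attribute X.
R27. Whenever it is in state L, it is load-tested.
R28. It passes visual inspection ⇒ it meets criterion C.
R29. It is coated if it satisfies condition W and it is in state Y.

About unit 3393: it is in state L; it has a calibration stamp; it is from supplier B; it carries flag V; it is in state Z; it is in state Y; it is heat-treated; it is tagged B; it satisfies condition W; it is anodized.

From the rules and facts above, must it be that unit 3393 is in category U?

Yes

By R1 (it is in state L, it is heat-treated): it has attribute K.
By R7 (it carries flag V): it has marker Q.
By R20 (it is heat-treated): it satisfies condition G.
By R29 (it satisfies condition W, it is in state Y): it is coated.
By R6 (it has marker Q, it is from supplier B): it is classified as P.
By R17 (it has attribute K, it satisfies condition G): it meets criterion C.
By R21 (it is classified as P, it is coated): it has a surface defect.
By R10 (it has a surface defect, it is in state L, it is heat-treated): it meets criterion N.
By R23 (it meets criterion N): it passes the pressure test.
By R9 (it passes the pressure test, it is in state L): it is tagged F.
By R8 (it is tagged F, it is in state L): it is in category A.
By R22 (it is in category A, it is in state L): it is within tolerance.
By R12 (it is within tolerance, it meets criterion C): it is in category U.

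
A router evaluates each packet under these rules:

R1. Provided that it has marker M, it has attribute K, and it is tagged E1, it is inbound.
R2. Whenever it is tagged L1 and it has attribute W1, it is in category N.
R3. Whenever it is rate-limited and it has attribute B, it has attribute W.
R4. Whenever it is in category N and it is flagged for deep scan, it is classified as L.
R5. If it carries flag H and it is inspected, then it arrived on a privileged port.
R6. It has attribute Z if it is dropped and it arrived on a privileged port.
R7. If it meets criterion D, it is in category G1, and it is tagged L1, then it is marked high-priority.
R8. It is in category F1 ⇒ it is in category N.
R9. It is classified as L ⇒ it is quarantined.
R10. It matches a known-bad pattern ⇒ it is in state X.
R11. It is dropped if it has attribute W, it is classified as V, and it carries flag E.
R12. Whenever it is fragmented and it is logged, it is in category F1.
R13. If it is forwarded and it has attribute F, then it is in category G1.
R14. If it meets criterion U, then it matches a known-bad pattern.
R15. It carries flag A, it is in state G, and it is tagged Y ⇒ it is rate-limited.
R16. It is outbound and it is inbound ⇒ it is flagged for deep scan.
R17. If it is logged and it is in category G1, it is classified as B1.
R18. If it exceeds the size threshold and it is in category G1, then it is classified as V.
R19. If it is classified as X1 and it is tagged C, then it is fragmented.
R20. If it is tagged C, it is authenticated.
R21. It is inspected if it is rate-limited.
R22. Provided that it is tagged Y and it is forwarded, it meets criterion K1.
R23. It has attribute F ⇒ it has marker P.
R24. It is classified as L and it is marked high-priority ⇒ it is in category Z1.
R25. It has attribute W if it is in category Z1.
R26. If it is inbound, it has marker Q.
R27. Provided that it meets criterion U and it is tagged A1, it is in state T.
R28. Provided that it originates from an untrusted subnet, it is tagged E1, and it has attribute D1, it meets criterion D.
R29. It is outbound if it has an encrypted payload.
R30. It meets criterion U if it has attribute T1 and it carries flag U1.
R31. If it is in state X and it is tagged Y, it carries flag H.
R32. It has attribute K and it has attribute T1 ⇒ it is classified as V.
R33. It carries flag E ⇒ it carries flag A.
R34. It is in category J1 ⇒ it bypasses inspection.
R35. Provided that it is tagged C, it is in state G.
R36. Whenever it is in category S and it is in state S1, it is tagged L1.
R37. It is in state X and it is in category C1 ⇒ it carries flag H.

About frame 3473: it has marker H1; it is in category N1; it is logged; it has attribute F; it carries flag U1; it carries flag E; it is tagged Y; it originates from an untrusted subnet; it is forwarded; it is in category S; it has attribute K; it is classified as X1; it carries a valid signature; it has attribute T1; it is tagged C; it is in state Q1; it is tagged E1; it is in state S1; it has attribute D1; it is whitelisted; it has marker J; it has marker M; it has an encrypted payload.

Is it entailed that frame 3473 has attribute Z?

By R1 (it has marker M, it has attribute K, it is tagged E1): it is inbound.
By R13 (it is forwarded, it has attribute F): it is in category G1.
By R19 (it is classified as X1, it is tagged C): it is fragmented.
By R28 (it originates from an untrusted subnet, it is tagged E1, it has attribute D1): it meets criterion D.
By R29 (it has an encrypted payload): it is outbound.
By R30 (it has attribute T1, it carries flag U1): it meets criterion U.
By R32 (it has attribute K, it has attribute T1): it is classified as V.
By R33 (it carries flag E): it carries flag A.
By R35 (it is tagged C): it is in state G.
By R36 (it is in category S, it is in state S1): it is tagged L1.
By R7 (it meets criterion D, it is in category G1, it is tagged L1): it is marked high-priority.
By R12 (it is fragmented, it is logged): it is in category F1.
By R14 (it meets criterion U): it matches a known-bad pattern.
By R15 (it carries flag A, it is in state G, it is tagged Y): it is rate-limited.
By R16 (it is outbound, it is inbound): it is flagged for deep scan.
By R21 (it is rate-limited): it is inspected.
By R8 (it is in category F1): it is in category N.
By R10 (it matches a known-bad pattern): it is in state X.
By R31 (it is in state X, it is tagged Y): it carries flag H.
By R4 (it is in category N, it is flagged for deep scan): it is classified as L.
By R5 (it carries flag H, it is inspected): it arrived on a privileged port.
By R24 (it is classified as L, it is marked high-priority): it is in category Z1.
By R25 (it is in category Z1): it has attribute W.
By R11 (it has attribute W, it is classified as V, it carries flag E): it is dropped.
By R6 (it is dropped, it arrived on a privileged port): it has attribute Z.

Yes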